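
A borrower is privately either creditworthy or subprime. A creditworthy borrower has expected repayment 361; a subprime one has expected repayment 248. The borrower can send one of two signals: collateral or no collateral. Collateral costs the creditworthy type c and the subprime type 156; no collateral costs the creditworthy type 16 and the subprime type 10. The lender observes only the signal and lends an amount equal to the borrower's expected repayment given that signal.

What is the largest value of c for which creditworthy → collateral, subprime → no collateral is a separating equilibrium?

129

Under separation: collateral → creditworthy (pays 361); no collateral → subprime (pays 248).
Subprime: 248 − 10 = 238 ≥ 361 − 156 = 205. Holds regardless of c. ✓
Creditworthy: 361 − c ≥ 248 − 16, so c ≤ 361 − 232 = 129.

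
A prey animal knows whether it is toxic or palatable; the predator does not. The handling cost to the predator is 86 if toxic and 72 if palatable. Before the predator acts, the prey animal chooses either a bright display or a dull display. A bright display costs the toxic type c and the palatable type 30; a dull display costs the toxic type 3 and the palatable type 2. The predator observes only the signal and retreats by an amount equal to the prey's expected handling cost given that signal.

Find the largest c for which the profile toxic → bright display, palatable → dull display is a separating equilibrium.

Under separation: bright display → toxic (pays 86); dull display → palatable (pays 72).
Palatable: 72 − 2 = 70 ≥ 86 − 30 = 56. Holds regardless of c. ✓
Toxic: 86 − c ≥ 72 − 3, so c ≤ 86 − 69 = 17.

17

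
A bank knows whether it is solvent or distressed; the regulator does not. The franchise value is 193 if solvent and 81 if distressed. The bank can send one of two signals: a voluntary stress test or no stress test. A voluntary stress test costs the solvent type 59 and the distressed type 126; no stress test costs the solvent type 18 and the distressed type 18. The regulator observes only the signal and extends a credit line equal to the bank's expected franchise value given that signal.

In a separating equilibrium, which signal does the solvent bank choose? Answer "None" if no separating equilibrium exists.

Try solvent → stress test, distressed → no stress test:
  Under separation the regulator infers type exactly: stress test → solvent (pays 193), no stress test → distressed (pays 81).
  Solvent: stress test gives 193 − 59 = 134; no stress test gives 81 − 18 = 63. No deviation. ✓
  Distressed: no stress test gives 81 − 18 = 63; stress test gives 193 − 126 = 67. Would deviate. ✗
Try solvent → no stress test, distressed → stress test:
  Under separation the regulator infers type exactly: no stress test → solvent (pays 193), stress test → distressed (pays 81).
  Solvent: no stress test gives 193 − 18 = 175; stress test gives 81 − 59 = 22. No deviation. ✓
  Distressed: stress test gives 81 − 126 = -45; no stress test gives 193 − 18 = 175. Would deviate. ✗
Neither assignment is incentive-compatible.

None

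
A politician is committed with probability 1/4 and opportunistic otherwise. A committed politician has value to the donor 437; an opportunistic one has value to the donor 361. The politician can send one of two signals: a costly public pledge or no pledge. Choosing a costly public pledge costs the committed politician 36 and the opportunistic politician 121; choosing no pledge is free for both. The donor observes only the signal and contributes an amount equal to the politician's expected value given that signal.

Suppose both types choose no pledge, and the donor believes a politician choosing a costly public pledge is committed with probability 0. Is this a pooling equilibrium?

On the equilibrium path (no pledge) the donor holds the prior 1/4 and pays 1/4·437 + 3/4·361 = 380. Off-path (pledge) belief 0 gives 0·437 + 1·361 = 361.
Committed: no pledge gives 380 − 0 = 380; pledge gives 361 − 36 = 325. Stays. ✓
Opportunistic: no pledge gives 380 − 0 = 380; pledge gives 361 − 121 = 240. Stays. ✓
Beliefs are Bayes-consistent on-path and both types best-respond.

Yes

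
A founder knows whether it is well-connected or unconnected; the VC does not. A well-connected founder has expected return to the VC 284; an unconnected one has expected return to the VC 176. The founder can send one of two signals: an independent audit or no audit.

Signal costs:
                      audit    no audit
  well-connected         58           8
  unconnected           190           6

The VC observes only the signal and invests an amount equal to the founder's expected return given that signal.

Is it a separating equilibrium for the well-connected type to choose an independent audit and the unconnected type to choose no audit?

If types separate, audit earns payment 284 and no audit earns 176.
Well-connected: audit gives 284 − 58 = 226; no audit gives 176 − 8 = 168. No deviation. ✓
Unconnected: no audit gives 176 − 6 = 170; audit gives 284 − 190 = 94. No deviation. ✓
Both incentive constraints hold.

Yes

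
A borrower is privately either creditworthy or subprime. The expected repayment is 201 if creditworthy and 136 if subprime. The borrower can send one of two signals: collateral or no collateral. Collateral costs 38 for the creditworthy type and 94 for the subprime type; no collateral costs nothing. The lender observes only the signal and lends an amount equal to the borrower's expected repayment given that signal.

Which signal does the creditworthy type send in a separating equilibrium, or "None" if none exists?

Try creditworthy → collateral, subprime → no collateral:
  If types separate, collateral earns payment 201 and no collateral earns 136.
  Creditworthy: collateral gives 201 − 38 = 163; no collateral gives 136 − 0 = 136. No deviation. ✓
  Subprime: no collateral gives 136 − 0 = 136; collateral gives 201 − 94 = 107. No deviation. ✓
Both hold — the creditworthy type sends collateral.

collateral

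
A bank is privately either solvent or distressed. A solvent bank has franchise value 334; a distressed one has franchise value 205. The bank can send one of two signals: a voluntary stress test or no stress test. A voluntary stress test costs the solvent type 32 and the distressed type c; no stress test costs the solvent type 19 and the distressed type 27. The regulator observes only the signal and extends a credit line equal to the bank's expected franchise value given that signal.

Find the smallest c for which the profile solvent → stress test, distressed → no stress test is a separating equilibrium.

156

Under separation: stress test → solvent (pays 334); no stress test → distressed (pays 205).
Solvent: 334 − 32 = 302 ≥ 205 − 19 = 186. Holds regardless of c. ✓
Distressed: 205 − 27 ≥ 334 − c, so c ≥ 334 − 178 = 156.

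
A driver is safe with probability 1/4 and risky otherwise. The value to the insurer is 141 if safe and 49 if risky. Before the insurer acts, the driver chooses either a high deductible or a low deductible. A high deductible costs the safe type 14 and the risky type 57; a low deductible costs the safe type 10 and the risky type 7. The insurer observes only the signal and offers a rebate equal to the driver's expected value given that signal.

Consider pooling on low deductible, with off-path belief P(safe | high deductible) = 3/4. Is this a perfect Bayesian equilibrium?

No

At the pooled signal (low deductible) the insurer holds the prior 1/4 and pays 1/4·141 + 3/4·49 = 72. Off-path (high deductible) belief 3/4 gives 3/4·141 + 1/4·49 = 118.
Safe: low deductible gives 72 − 10 = 62; high deductible gives 118 − 14 = 104. Deviates. ✗
Risky: low deductible gives 72 − 7 = 65; high deductible gives 118 − 57 = 61. Stays. ✓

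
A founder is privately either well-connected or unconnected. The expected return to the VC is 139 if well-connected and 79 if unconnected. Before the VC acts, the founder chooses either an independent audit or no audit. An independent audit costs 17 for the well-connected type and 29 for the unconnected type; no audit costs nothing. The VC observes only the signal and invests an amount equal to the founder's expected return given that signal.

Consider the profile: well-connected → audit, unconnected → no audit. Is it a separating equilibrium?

Under separation the VC infers type exactly: audit → well-connected (pays 139), no audit → unconnected (pays 79).
Well-connected: audit gives 139 − 17 = 122; no audit gives 79 − 0 = 79. No deviation. ✓
Unconnected: no audit gives 79 − 0 = 79; audit gives 139 − 29 = 110. Would deviate. ✗

No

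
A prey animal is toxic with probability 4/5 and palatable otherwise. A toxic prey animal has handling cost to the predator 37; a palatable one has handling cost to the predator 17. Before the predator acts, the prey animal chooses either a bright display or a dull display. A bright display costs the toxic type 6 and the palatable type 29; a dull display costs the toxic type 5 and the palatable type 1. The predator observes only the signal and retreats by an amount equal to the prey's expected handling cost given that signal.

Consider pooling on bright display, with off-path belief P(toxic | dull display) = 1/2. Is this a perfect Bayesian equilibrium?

At the pooled signal (bright display) the predator holds the prior 4/5 and pays 4/5·37 + 1/5·17 = 33. Off-path (dull display) belief 1/2 gives 1/2·37 + 1/2·17 = 27.
Toxic: bright display gives 33 − 6 = 27; dull display gives 27 − 5 = 22. Stays. ✓
Palatable: bright display gives 33 − 29 = 4; dull display gives 27 − 1 = 26. Deviates. ✗

No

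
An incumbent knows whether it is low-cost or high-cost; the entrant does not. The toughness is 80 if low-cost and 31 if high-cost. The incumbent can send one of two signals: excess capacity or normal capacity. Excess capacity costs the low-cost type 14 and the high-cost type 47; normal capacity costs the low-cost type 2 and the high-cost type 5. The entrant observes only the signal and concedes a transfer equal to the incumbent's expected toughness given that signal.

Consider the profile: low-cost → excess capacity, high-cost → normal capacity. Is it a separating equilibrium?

If types separate, excess capacity earns payment 80 and normal capacity earns 31.
Low-cost: excess capacity gives 80 − 14 = 66; normal capacity gives 31 − 2 = 29. No deviation. ✓
High-cost: normal capacity gives 31 − 5 = 26; excess capacity gives 80 − 47 = 33. Would deviate. ✗

No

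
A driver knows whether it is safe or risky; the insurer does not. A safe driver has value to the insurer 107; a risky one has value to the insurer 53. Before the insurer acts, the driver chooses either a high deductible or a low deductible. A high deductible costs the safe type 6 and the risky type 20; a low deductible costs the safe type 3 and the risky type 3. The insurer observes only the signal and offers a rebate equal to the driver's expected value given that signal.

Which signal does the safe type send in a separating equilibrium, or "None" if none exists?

Try safe → high deductible, risky → low deductible:
  If types separate, high deductible earns payment 107 and low deductible earns 53.
  Safe: high deductible gives 107 − 6 = 101; low deductible gives 53 − 3 = 50. No deviation. ✓
  Risky: low deductible gives 53 − 3 = 50; high deductible gives 107 − 20 = 87. Would deviate. ✗
Try safe → low deductible, risky → high deductible:
  If types separate, low deductible earns payment 107 and high deductible earns 53.
  Safe: low deductible gives 107 − 3 = 104; high deductible gives 53 − 6 = 47. No deviation. ✓
  Risky: high deductible gives 53 − 20 = 33; low deductible gives 107 − 3 = 104. Would deviate. ✗
Neither assignment is incentive-compatible.

None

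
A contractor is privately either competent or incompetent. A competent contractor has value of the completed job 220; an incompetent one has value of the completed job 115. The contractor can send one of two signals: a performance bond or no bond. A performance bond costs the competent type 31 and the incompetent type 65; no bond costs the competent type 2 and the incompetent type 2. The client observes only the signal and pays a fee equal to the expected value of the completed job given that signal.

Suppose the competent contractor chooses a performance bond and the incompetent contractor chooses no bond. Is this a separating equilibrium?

If types separate, bond earns payment 220 and no bond earns 115.
Competent: bond gives 220 − 31 = 189; no bond gives 115 − 2 = 113. No deviation. ✓
Incompetent: no bond gives 115 − 2 = 113; bond gives 220 − 65 = 155. Would deviate. ✗

No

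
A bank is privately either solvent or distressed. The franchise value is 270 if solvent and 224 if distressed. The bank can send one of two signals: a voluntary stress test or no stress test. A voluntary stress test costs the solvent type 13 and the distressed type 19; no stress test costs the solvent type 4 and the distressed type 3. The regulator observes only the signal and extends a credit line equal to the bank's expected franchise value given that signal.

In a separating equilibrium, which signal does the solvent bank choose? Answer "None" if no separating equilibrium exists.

None

Try solvent → stress test, distressed → no stress test:
  If types separate, stress test earns payment 270 and no stress test earns 224.
  Solvent: stress test gives 270 − 13 = 257; no stress test gives 224 − 4 = 220. No deviation. ✓
  Distressed: no stress test gives 224 − 3 = 221; stress test gives 270 − 19 = 251. Would deviate. ✗
Try solvent → no stress test, distressed → stress test:
  If types separate, no stress test earns payment 270 and stress test earns 224.
  Solvent: no stress test gives 270 − 4 = 266; stress test gives 224 − 13 = 211. No deviation. ✓
  Distressed: stress test gives 224 − 19 = 205; no stress test gives 270 − 3 = 267. Would deviate. ✗
Neither assignment is incentive-compatible.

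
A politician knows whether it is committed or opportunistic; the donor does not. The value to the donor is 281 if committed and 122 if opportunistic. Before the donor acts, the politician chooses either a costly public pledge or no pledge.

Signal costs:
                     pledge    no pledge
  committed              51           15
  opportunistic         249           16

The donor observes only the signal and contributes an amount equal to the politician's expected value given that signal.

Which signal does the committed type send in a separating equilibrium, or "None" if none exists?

pledge

Try committed → pledge, opportunistic → no pledge:
  If types separate, pledge earns payment 281 and no pledge earns 122.
  Committed: pledge gives 281 − 51 = 230; no pledge gives 122 − 15 = 107. No deviation. ✓
  Opportunistic: no pledge gives 122 − 16 = 106; pledge gives 281 − 249 = 32. No deviation. ✓
Both hold — the committed type sends pledge.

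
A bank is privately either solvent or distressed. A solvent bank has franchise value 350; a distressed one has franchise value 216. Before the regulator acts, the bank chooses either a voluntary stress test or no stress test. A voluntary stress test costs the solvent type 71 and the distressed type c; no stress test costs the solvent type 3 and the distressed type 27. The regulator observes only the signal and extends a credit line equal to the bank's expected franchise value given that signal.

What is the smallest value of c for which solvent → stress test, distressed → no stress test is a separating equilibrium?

161

Under separation: stress test → solvent (pays 350); no stress test → distressed (pays 216).
Solvent: 350 − 71 = 279 ≥ 216 − 3 = 213. Holds regardless of c. ✓
Distressed: 216 − 27 ≥ 350 − c, so c ≥ 350 − 189 = 161.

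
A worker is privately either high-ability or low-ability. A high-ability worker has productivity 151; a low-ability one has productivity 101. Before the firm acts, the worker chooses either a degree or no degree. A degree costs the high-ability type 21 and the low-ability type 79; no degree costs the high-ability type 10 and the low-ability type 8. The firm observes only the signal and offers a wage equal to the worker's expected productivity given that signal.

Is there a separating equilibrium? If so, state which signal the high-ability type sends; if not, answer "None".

degree

Try high-ability → degree, low-ability → no degree:
  If types separate, degree earns payment 151 and no degree earns 101.
  High-ability: degree gives 151 − 21 = 130; no degree gives 101 − 10 = 91. No deviation. ✓
  Low-ability: no degree gives 101 − 8 = 93; degree gives 151 − 79 = 72. No deviation. ✓
Both hold — the high-ability type sends degree.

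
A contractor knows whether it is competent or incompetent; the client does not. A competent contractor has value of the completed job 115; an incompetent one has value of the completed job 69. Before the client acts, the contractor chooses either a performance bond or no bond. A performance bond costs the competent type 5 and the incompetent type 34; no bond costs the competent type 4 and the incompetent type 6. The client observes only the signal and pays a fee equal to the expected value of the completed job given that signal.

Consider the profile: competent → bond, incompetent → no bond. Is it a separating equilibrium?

If types separate, bond earns payment 115 and no bond earns 69.
Competent: bond gives 115 − 5 = 110; no bond gives 69 − 4 = 65. No deviation. ✓
Incompetent: no bond gives 69 − 6 = 63; bond gives 115 − 34 = 81. Would deviate. ✗

No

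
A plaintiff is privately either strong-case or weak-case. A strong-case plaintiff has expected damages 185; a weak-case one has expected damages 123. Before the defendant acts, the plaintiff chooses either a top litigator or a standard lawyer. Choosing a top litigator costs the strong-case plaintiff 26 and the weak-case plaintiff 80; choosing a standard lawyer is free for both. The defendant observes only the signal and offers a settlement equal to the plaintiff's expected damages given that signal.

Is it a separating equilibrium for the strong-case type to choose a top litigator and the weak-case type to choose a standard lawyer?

If types separate, top litigator earns payment 185 and standard lawyer earns 123.
Strong-case: top litigator gives 185 − 26 = 159; standard lawyer gives 123 − 0 = 123. No deviation. ✓
Weak-case: standard lawyer gives 123 − 0 = 123; top litigator gives 185 − 80 = 105. No deviation. ✓
Neither type gains from mimicking the other.

Yes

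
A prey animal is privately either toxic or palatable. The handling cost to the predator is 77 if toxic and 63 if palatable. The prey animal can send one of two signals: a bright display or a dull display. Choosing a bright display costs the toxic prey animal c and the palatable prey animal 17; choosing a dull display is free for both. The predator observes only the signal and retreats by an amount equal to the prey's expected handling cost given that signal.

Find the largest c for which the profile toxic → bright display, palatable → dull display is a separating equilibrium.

Under separation: bright display → toxic (pays 77); dull display → palatable (pays 63).
Palatable: 63 − 0 = 63 ≥ 77 − 17 = 60. Holds regardless of c. ✓
Toxic: 77 − c ≥ 63 − 0, so c ≤ 77 − 63 = 14.

14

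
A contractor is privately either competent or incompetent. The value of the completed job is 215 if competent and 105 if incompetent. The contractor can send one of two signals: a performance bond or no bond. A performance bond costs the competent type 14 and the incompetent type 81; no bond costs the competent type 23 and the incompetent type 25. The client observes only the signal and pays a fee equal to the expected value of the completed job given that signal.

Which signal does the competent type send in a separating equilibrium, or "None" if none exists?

Try competent → bond, incompetent → no bond:
  Under separation the client infers type exactly: bond → competent (pays 215), no bond → incompetent (pays 105).
  Competent: bond gives 215 − 14 = 201; no bond gives 105 − 23 = 82. No deviation. ✓
  Incompetent: no bond gives 105 − 25 = 80; bond gives 215 − 81 = 134. Would deviate. ✗
Try competent → no bond, incompetent → bond:
  Under separation the client infers type exactly: no bond → competent (pays 215), bond → incompetent (pays 105).
  Competent: no bond gives 215 − 23 = 192; bond gives 105 − 14 = 91. No deviation. ✓
  Incompetent: bond gives 105 − 81 = 24; no bond gives 215 − 25 = 190. Would deviate. ✗
Neither assignment is incentive-compatible.

None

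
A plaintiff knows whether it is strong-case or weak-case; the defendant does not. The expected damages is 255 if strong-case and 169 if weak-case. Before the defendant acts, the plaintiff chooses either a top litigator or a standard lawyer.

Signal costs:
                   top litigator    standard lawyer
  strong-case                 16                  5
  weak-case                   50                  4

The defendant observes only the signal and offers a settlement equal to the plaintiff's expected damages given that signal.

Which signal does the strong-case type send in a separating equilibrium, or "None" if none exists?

Try strong-case → top litigator, weak-case → standard lawyer:
  Under separation the defendant infers type exactly: top litigator → strong-case (pays 255), standard lawyer → weak-case (pays 169).
  Strong-case: top litigator gives 255 − 16 = 239; standard lawyer gives 169 − 5 = 164. No deviation. ✓
  Weak-case: standard lawyer gives 169 − 4 = 165; top litigator gives 255 − 50 = 205. Would deviate. ✗
Try strong-case → standard lawyer, weak-case → top litigator:
  Under separation the defendant infers type exactly: standard lawyer → strong-case (pays 255), top litigator → weak-case (pays 169).
  Strong-case: standard lawyer gives 255 − 5 = 250; top litigator gives 169 − 16 = 153. No deviation. ✓
  Weak-case: top litigator gives 169 − 50 = 119; standard lawyer gives 255 − 4 = 251. Would deviate. ✗
Neither assignment is incentive-compatible.

None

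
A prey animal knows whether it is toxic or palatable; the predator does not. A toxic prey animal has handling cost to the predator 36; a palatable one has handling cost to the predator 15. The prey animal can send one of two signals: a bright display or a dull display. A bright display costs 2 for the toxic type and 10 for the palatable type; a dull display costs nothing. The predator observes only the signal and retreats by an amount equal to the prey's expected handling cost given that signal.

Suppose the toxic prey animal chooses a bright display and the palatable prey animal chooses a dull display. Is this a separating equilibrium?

No

If types separate, bright display earns payment 36 and dull display earns 15.
Toxic: bright display gives 36 − 2 = 34; dull display gives 15 − 0 = 15. No deviation. ✓
Palatable: dull display gives 15 − 0 = 15; bright display gives 36 − 10 = 26. Would deviate. ✗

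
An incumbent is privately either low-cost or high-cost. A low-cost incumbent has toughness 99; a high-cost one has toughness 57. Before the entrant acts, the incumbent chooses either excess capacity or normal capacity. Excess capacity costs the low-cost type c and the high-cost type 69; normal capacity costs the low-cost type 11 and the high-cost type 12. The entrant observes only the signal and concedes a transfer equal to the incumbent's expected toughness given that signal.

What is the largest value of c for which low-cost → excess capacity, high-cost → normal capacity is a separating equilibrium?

Under separation: excess capacity → low-cost (pays 99); normal capacity → high-cost (pays 57).
High-cost: 57 − 12 = 45 ≥ 99 − 69 = 30. Holds regardless of c. ✓
Low-cost: 99 − c ≥ 57 − 11, so c ≤ 99 − 46 = 53.

53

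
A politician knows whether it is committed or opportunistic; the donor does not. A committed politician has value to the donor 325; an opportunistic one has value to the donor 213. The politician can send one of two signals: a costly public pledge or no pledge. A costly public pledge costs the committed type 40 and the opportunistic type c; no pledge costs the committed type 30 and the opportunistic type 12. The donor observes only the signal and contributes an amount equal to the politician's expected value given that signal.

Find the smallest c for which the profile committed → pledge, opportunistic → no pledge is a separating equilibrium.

124

Under separation: pledge → committed (pays 325); no pledge → opportunistic (pays 213).
Committed: 325 − 40 = 285 ≥ 213 − 30 = 183. Holds regardless of c. ✓
Opportunistic: 213 − 12 ≥ 325 − c, so c ≥ 325 − 201 = 124.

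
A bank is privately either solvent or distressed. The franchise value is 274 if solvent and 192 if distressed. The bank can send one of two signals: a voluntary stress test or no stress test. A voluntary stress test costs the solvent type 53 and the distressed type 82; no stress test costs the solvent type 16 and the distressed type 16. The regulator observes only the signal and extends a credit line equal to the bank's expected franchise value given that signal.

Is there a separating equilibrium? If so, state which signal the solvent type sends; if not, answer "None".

Try solvent → stress test, distressed → no stress test:
  Under separation the regulator infers type exactly: stress test → solvent (pays 274), no stress test → distressed (pays 192).
  Solvent: stress test gives 274 − 53 = 221; no stress test gives 192 − 16 = 176. No deviation. ✓
  Distressed: no stress test gives 192 − 16 = 176; stress test gives 274 − 82 = 192. Would deviate. ✗
Try solvent → no stress test, distressed → stress test:
  Under separation the regulator infers type exactly: no stress test → solvent (pays 274), stress test → distressed (pays 192).
  Solvent: no stress test gives 274 − 16 = 258; stress test gives 192 − 53 = 139. No deviation. ✓
  Distressed: stress test gives 192 − 82 = 110; no stress test gives 274 − 16 = 258. Would deviate. ✗
Neither assignment is incentive-compatible.

None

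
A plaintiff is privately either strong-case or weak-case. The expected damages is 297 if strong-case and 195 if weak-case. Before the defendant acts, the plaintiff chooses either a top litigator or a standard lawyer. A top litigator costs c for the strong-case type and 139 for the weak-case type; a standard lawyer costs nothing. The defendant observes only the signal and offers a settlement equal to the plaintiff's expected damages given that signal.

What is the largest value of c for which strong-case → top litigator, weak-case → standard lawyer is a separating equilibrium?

102

Under separation: top litigator → strong-case (pays 297); standard lawyer → weak-case (pays 195).
Weak-case: 195 − 0 = 195 ≥ 297 − 139 = 158. Holds regardless of c. ✓
Strong-case: 297 − c ≥ 195 − 0, so c ≤ 297 − 195 = 102.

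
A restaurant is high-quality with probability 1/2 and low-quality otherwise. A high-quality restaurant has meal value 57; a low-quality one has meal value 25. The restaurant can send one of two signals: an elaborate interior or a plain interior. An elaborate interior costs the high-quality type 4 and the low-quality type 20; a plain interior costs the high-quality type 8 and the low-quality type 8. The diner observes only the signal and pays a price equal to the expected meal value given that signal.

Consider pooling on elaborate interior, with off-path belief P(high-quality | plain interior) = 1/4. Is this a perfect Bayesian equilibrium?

No

At the pooled signal (elaborate interior) the diner holds the prior 1/2 and pays 1/2·57 + 1/2·25 = 41. Off-path (plain interior) belief 1/4 gives 1/4·57 + 3/4·25 = 33.
High-quality: elaborate interior gives 41 − 4 = 37; plain interior gives 33 − 8 = 25. Stays. ✓
Low-quality: elaborate interior gives 41 − 20 = 21; plain interior gives 33 − 8 = 25. Deviates. ✗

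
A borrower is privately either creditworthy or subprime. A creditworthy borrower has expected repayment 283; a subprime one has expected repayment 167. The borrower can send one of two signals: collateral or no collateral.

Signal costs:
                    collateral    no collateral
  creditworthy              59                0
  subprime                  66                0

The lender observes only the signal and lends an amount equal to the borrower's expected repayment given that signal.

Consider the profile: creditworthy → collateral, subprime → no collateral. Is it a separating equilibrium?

If types separate, collateral earns payment 283 and no collateral earns 167.
Creditworthy: collateral gives 283 − 59 = 224; no collateral gives 167 − 0 = 167. No deviation. ✓
Subprime: no collateral gives 167 − 0 = 167; collateral gives 283 − 66 = 217. Would deviate. ✗

No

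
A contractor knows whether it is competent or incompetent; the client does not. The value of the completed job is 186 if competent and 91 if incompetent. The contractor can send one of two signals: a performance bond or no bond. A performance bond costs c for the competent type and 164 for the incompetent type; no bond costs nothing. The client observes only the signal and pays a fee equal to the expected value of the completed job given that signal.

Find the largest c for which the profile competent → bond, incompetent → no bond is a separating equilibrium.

Under separation: bond → competent (pays 186); no bond → incompetent (pays 91).
Incompetent: 91 − 0 = 91 ≥ 186 − 164 = 22. Holds regardless of c. ✓
Competent: 186 − c ≥ 91 − 0, so c ≤ 186 − 91 = 95.

95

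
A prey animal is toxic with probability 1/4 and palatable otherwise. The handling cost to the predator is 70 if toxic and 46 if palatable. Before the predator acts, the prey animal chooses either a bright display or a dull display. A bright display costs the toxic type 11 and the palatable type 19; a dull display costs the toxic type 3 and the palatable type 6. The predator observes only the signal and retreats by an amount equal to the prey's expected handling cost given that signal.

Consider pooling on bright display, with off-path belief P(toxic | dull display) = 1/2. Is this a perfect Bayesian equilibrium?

No

On the equilibrium path (bright display) the predator holds the prior 1/4 and pays 1/4·70 + 3/4·46 = 52. Off-path (dull display) belief 1/2 gives 1/2·70 + 1/2·46 = 58.
Toxic: bright display gives 52 − 11 = 41; dull display gives 58 − 3 = 55. Deviates. ✗
Palatable: bright display gives 52 − 19 = 33; dull display gives 58 − 6 = 52. Deviates. ✗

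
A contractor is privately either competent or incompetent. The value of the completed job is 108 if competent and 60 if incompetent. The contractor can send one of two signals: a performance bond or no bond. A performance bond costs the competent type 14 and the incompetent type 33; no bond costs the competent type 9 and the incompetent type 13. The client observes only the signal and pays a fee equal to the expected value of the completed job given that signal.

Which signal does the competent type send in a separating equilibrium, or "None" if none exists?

None

Try competent → bond, incompetent → no bond:
  If types separate, bond earns payment 108 and no bond earns 60.
  Competent: bond gives 108 − 14 = 94; no bond gives 60 − 9 = 51. No deviation. ✓
  Incompetent: no bond gives 60 − 13 = 47; bond gives 108 − 33 = 75. Would deviate. ✗
Try competent → no bond, incompetent → bond:
  If types separate, no bond earns payment 108 and bond earns 60.
  Competent: no bond gives 108 − 9 = 99; bond gives 60 − 14 = 46. No deviation. ✓
  Incompetent: bond gives 60 − 33 = 27; no bond gives 108 − 13 = 95. Would deviate. ✗
Neither assignment is incentive-compatible.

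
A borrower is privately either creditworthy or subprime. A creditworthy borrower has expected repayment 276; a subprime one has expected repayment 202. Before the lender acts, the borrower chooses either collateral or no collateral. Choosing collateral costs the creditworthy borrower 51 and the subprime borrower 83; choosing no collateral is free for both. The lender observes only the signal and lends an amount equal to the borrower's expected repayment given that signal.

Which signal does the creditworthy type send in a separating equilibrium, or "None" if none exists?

collateral

Try creditworthy → collateral, subprime → no collateral:
  Under separation the lender infers type exactly: collateral → creditworthy (pays 276), no collateral → subprime (pays 202).
  Creditworthy: collateral gives 276 − 51 = 225; no collateral gives 202 − 0 = 202. No deviation. ✓
  Subprime: no collateral gives 202 − 0 = 202; collateral gives 276 − 83 = 193. No deviation. ✓
Both hold — the creditworthy type sends collateral.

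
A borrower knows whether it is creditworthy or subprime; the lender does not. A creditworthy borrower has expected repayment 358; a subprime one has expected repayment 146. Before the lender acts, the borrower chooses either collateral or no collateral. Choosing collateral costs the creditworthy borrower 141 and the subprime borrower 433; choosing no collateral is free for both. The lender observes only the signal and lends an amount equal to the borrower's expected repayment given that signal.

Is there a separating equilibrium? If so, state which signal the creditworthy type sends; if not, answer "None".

Try creditworthy → collateral, subprime → no collateral:
  Under separation the lender infers type exactly: collateral → creditworthy (pays 358), no collateral → subprime (pays 146).
  Creditworthy: collateral gives 358 − 141 = 217; no collateral gives 146 − 0 = 146. No deviation. ✓
  Subprime: no collateral gives 146 − 0 = 146; collateral gives 358 − 433 = -75. No deviation. ✓
Both hold — the creditworthy type sends collateral.

collateral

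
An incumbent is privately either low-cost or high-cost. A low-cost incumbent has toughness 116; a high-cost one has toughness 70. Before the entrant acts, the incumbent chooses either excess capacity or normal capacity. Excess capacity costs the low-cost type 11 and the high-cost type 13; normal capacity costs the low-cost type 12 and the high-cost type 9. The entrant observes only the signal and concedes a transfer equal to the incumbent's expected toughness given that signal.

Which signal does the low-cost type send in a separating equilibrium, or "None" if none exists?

Try low-cost → excess capacity, high-cost → normal capacity:
  If types separate, excess capacity earns payment 116 and normal capacity earns 70.
  Low-cost: excess capacity gives 116 − 11 = 105; normal capacity gives 70 − 12 = 58. No deviation. ✓
  High-cost: normal capacity gives 70 − 9 = 61; excess capacity gives 116 − 13 = 103. Would deviate. ✗
Try low-cost → normal capacity, high-cost → excess capacity:
  If types separate, normal capacity earns payment 116 and excess capacity earns 70.
  Low-cost: normal capacity gives 116 − 12 = 104; excess capacity gives 70 − 11 = 59. No deviation. ✓
  High-cost: excess capacity gives 70 − 13 = 57; normal capacity gives 116 − 9 = 107. Would deviate. ✗
Neither assignment is incentive-compatible.

None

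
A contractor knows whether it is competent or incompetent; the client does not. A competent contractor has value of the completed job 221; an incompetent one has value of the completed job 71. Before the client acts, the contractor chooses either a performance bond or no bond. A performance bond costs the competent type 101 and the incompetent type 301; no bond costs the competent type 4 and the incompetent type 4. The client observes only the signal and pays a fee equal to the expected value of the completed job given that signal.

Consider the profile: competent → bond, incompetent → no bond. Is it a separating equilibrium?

Yes

If types separate, bond earns payment 221 and no bond earns 71.
Competent: bond gives 221 − 101 = 120; no bond gives 71 − 4 = 67. No deviation. ✓
Incompetent: no bond gives 71 − 4 = 67; bond gives 221 − 301 = -80. No deviation. ✓
Both incentive constraints hold.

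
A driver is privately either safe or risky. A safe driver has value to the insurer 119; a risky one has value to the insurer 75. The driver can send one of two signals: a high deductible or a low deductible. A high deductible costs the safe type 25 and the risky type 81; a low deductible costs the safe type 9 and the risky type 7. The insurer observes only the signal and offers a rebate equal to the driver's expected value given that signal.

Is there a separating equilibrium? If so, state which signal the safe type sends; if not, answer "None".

Try safe → high deductible, risky → low deductible:
  Under separation the insurer infers type exactly: high deductible → safe (pays 119), low deductible → risky (pays 75).
  Safe: high deductible gives 119 − 25 = 94; low deductible gives 75 − 9 = 66. No deviation. ✓
  Risky: low deductible gives 75 − 7 = 68; high deductible gives 119 − 81 = 38. No deviation. ✓
Both hold — the safe type sends high deductible.

high deductible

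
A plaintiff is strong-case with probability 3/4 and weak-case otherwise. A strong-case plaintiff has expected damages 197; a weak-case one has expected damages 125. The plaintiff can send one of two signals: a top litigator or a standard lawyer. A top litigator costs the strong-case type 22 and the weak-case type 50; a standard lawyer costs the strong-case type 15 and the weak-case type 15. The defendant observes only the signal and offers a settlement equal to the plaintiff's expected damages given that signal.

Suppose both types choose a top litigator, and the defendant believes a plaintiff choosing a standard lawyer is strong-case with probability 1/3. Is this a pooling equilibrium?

At the pooled signal (top litigator) the defendant holds the prior 3/4 and pays 3/4·197 + 1/4·125 = 179. Off-path (standard lawyer) belief 1/3 gives 1/3·197 + 2/3·125 = 149.
Strong-case: top litigator gives 179 − 22 = 157; standard lawyer gives 149 − 15 = 134. Stays. ✓
Weak-case: top litigator gives 179 − 50 = 129; standard lawyer gives 149 − 15 = 134. Deviates. ✗

No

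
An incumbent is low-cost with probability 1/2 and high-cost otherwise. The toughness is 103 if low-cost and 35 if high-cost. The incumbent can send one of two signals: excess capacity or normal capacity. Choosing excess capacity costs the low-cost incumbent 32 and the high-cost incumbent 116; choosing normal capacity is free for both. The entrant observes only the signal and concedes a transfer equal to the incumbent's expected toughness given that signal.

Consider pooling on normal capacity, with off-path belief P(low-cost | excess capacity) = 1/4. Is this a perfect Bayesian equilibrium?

Yes

On the equilibrium path (normal capacity) the entrant holds the prior 1/2 and pays 1/2·103 + 1/2·35 = 69. Off-path (excess capacity) belief 1/4 gives 1/4·103 + 3/4·35 = 52.
Low-cost: normal capacity gives 69 − 0 = 69; excess capacity gives 52 − 32 = 20. Stays. ✓
High-cost: normal capacity gives 69 − 0 = 69; excess capacity gives 52 − 116 = -64. Stays. ✓
Beliefs are Bayes-consistent on-path and both types best-respond.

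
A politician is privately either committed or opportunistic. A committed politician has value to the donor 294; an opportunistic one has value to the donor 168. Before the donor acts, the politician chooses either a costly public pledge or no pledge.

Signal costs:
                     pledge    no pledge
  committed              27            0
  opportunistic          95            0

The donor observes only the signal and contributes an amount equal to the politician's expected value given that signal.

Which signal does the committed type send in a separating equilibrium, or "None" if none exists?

Try committed → pledge, opportunistic → no pledge:
  If types separate, pledge earns payment 294 and no pledge earns 168.
  Committed: pledge gives 294 − 27 = 267; no pledge gives 168 − 0 = 168. No deviation. ✓
  Opportunistic: no pledge gives 168 − 0 = 168; pledge gives 294 − 95 = 199. Would deviate. ✗
Try committed → no pledge, opportunistic → pledge:
  If types separate, no pledge earns payment 294 and pledge earns 168.
  Committed: no pledge gives 294 − 0 = 294; pledge gives 168 − 27 = 141. No deviation. ✓
  Opportunistic: pledge gives 168 − 95 = 73; no pledge gives 294 − 0 = 294. Would deviate. ✗
Neither assignment is incentive-compatible.

None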